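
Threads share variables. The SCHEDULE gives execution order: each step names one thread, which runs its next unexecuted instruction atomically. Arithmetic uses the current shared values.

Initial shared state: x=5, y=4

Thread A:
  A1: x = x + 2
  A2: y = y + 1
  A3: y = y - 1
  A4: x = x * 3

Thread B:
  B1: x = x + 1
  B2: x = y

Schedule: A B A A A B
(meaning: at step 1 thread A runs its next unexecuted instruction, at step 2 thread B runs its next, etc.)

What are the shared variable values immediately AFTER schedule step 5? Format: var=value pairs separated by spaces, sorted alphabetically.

Answer: x=24 y=4

Derivation:
Step 1: thread A executes A1 (x = x + 2). Shared: x=7 y=4. PCs: A@1 B@0
Step 2: thread B executes B1 (x = x + 1). Shared: x=8 y=4. PCs: A@1 B@1
Step 3: thread A executes A2 (y = y + 1). Shared: x=8 y=5. PCs: A@2 B@1
Step 4: thread A executes A3 (y = y - 1). Shared: x=8 y=4. PCs: A@3 B@1
Step 5: thread A executes A4 (x = x * 3). Shared: x=24 y=4. PCs: A@4 B@1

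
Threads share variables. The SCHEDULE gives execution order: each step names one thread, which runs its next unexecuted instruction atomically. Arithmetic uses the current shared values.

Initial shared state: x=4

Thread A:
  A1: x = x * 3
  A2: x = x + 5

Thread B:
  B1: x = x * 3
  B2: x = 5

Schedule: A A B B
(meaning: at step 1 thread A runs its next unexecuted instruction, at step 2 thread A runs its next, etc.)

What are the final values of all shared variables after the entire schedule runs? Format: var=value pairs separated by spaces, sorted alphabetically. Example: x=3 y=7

Step 1: thread A executes A1 (x = x * 3). Shared: x=12. PCs: A@1 B@0
Step 2: thread A executes A2 (x = x + 5). Shared: x=17. PCs: A@2 B@0
Step 3: thread B executes B1 (x = x * 3). Shared: x=51. PCs: A@2 B@1
Step 4: thread B executes B2 (x = 5). Shared: x=5. PCs: A@2 B@2

Answer: x=5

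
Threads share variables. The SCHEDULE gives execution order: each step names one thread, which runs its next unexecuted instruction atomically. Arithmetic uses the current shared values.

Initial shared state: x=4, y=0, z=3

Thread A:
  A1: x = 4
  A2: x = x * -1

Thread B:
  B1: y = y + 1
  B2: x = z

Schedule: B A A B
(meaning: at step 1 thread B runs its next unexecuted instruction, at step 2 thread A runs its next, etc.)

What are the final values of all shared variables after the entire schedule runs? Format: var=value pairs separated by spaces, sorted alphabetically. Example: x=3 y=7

Answer: x=3 y=1 z=3

Derivation:
Step 1: thread B executes B1 (y = y + 1). Shared: x=4 y=1 z=3. PCs: A@0 B@1
Step 2: thread A executes A1 (x = 4). Shared: x=4 y=1 z=3. PCs: A@1 B@1
Step 3: thread A executes A2 (x = x * -1). Shared: x=-4 y=1 z=3. PCs: A@2 B@1
Step 4: thread B executes B2 (x = z). Shared: x=3 y=1 z=3. PCs: A@2 B@2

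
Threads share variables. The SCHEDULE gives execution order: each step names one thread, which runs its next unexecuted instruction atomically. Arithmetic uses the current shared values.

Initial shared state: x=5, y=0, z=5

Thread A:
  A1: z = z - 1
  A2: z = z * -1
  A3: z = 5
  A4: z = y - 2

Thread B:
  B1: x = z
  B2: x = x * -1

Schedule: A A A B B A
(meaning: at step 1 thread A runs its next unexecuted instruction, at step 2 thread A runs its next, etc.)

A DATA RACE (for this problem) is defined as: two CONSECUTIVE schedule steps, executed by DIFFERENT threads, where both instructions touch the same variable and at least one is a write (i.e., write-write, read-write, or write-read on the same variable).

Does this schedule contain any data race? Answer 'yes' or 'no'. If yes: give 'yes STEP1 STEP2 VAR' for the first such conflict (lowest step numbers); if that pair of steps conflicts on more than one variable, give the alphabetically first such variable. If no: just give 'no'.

Answer: yes 3 4 z

Derivation:
Steps 1,2: same thread (A). No race.
Steps 2,3: same thread (A). No race.
Steps 3,4: A(z = 5) vs B(x = z). RACE on z (W-R).
Steps 4,5: same thread (B). No race.
Steps 5,6: B(r=x,w=x) vs A(r=y,w=z). No conflict.
First conflict at steps 3,4.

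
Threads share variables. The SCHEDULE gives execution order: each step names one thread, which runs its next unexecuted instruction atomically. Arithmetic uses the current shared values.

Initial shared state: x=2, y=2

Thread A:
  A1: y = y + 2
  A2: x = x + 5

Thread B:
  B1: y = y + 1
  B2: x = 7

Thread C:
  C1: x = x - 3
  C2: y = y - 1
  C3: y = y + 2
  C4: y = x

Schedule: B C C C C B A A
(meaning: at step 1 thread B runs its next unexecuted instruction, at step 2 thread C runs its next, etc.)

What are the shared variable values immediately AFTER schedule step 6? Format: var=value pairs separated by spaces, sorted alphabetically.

Answer: x=7 y=-1

Derivation:
Step 1: thread B executes B1 (y = y + 1). Shared: x=2 y=3. PCs: A@0 B@1 C@0
Step 2: thread C executes C1 (x = x - 3). Shared: x=-1 y=3. PCs: A@0 B@1 C@1
Step 3: thread C executes C2 (y = y - 1). Shared: x=-1 y=2. PCs: A@0 B@1 C@2
Step 4: thread C executes C3 (y = y + 2). Shared: x=-1 y=4. PCs: A@0 B@1 C@3
Step 5: thread C executes C4 (y = x). Shared: x=-1 y=-1. PCs: A@0 B@1 C@4
Step 6: thread B executes B2 (x = 7). Shared: x=7 y=-1. PCs: A@0 B@2 C@4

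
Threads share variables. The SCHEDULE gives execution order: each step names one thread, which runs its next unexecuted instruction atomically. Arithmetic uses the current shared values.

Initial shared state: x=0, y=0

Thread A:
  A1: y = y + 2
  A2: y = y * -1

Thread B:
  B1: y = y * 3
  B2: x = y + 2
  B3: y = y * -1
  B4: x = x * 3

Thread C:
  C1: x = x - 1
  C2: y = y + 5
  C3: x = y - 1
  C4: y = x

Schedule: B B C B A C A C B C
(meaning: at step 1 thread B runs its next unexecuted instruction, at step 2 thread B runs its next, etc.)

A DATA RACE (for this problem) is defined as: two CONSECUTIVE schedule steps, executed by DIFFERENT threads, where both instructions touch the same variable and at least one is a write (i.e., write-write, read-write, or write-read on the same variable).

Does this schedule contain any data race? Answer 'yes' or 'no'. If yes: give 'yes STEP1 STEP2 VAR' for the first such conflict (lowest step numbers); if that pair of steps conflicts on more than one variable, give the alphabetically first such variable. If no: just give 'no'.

Answer: yes 2 3 x

Derivation:
Steps 1,2: same thread (B). No race.
Steps 2,3: B(x = y + 2) vs C(x = x - 1). RACE on x (W-W).
Steps 3,4: C(r=x,w=x) vs B(r=y,w=y). No conflict.
Steps 4,5: B(y = y * -1) vs A(y = y + 2). RACE on y (W-W).
Steps 5,6: A(y = y + 2) vs C(y = y + 5). RACE on y (W-W).
Steps 6,7: C(y = y + 5) vs A(y = y * -1). RACE on y (W-W).
Steps 7,8: A(y = y * -1) vs C(x = y - 1). RACE on y (W-R).
Steps 8,9: C(x = y - 1) vs B(x = x * 3). RACE on x (W-W).
Steps 9,10: B(x = x * 3) vs C(y = x). RACE on x (W-R).
First conflict at steps 2,3.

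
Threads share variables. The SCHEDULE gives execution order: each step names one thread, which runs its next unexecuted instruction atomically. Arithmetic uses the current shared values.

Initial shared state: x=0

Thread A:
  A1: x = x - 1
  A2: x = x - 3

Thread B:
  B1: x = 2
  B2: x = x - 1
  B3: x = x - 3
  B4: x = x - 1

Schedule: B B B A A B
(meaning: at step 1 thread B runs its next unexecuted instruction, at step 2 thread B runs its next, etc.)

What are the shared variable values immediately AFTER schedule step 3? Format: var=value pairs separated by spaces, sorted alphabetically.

Answer: x=-2

Derivation:
Step 1: thread B executes B1 (x = 2). Shared: x=2. PCs: A@0 B@1
Step 2: thread B executes B2 (x = x - 1). Shared: x=1. PCs: A@0 B@2
Step 3: thread B executes B3 (x = x - 3). Shared: x=-2. PCs: A@0 B@3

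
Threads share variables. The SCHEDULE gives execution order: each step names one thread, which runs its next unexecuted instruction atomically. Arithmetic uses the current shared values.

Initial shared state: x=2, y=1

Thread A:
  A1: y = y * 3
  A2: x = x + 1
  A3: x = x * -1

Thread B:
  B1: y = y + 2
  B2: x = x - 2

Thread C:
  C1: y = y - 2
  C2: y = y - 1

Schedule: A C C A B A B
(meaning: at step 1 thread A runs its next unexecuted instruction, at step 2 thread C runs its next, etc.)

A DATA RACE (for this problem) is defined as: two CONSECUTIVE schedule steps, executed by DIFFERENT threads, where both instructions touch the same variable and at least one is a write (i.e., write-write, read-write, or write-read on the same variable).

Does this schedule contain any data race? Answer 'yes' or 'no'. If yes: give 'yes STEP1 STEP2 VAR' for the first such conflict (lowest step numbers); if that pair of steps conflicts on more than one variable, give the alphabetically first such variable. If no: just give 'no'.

Steps 1,2: A(y = y * 3) vs C(y = y - 2). RACE on y (W-W).
Steps 2,3: same thread (C). No race.
Steps 3,4: C(r=y,w=y) vs A(r=x,w=x). No conflict.
Steps 4,5: A(r=x,w=x) vs B(r=y,w=y). No conflict.
Steps 5,6: B(r=y,w=y) vs A(r=x,w=x). No conflict.
Steps 6,7: A(x = x * -1) vs B(x = x - 2). RACE on x (W-W).
First conflict at steps 1,2.

Answer: yes 1 2 y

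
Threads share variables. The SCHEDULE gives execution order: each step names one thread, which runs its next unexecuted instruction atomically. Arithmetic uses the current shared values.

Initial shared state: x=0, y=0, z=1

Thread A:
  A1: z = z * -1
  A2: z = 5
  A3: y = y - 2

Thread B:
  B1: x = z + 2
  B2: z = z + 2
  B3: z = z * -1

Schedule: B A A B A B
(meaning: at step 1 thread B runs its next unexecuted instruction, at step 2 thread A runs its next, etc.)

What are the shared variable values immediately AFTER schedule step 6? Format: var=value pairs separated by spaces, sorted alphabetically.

Answer: x=3 y=-2 z=-7

Derivation:
Step 1: thread B executes B1 (x = z + 2). Shared: x=3 y=0 z=1. PCs: A@0 B@1
Step 2: thread A executes A1 (z = z * -1). Shared: x=3 y=0 z=-1. PCs: A@1 B@1
Step 3: thread A executes A2 (z = 5). Shared: x=3 y=0 z=5. PCs: A@2 B@1
Step 4: thread B executes B2 (z = z + 2). Shared: x=3 y=0 z=7. PCs: A@2 B@2
Step 5: thread A executes A3 (y = y - 2). Shared: x=3 y=-2 z=7. PCs: A@3 B@2
Step 6: thread B executes B3 (z = z * -1). Shared: x=3 y=-2 z=-7. PCs: A@3 B@3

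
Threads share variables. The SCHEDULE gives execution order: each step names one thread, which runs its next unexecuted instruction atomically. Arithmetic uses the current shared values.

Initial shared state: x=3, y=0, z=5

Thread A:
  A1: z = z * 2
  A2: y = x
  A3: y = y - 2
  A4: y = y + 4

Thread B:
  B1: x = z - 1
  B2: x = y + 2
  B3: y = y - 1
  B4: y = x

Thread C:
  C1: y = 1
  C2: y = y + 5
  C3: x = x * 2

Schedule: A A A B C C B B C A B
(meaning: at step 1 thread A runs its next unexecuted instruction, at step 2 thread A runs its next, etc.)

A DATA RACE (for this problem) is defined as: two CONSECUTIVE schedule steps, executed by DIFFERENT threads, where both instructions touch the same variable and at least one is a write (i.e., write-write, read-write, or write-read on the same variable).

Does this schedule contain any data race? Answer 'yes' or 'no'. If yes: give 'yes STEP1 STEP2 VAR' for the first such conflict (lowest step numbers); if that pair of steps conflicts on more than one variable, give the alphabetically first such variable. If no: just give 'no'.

Steps 1,2: same thread (A). No race.
Steps 2,3: same thread (A). No race.
Steps 3,4: A(r=y,w=y) vs B(r=z,w=x). No conflict.
Steps 4,5: B(r=z,w=x) vs C(r=-,w=y). No conflict.
Steps 5,6: same thread (C). No race.
Steps 6,7: C(y = y + 5) vs B(x = y + 2). RACE on y (W-R).
Steps 7,8: same thread (B). No race.
Steps 8,9: B(r=y,w=y) vs C(r=x,w=x). No conflict.
Steps 9,10: C(r=x,w=x) vs A(r=y,w=y). No conflict.
Steps 10,11: A(y = y + 4) vs B(y = x). RACE on y (W-W).
First conflict at steps 6,7.

Answer: yes 6 7 y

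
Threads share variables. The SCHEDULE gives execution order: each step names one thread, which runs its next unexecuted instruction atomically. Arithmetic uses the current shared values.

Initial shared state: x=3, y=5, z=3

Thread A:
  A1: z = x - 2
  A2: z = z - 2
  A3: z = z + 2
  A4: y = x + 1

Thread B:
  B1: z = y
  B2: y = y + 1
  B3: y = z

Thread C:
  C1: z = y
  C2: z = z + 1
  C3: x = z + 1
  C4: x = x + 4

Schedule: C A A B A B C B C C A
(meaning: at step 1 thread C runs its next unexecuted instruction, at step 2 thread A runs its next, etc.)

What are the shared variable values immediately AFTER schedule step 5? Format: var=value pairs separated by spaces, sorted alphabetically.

Step 1: thread C executes C1 (z = y). Shared: x=3 y=5 z=5. PCs: A@0 B@0 C@1
Step 2: thread A executes A1 (z = x - 2). Shared: x=3 y=5 z=1. PCs: A@1 B@0 C@1
Step 3: thread A executes A2 (z = z - 2). Shared: x=3 y=5 z=-1. PCs: A@2 B@0 C@1
Step 4: thread B executes B1 (z = y). Shared: x=3 y=5 z=5. PCs: A@2 B@1 C@1
Step 5: thread A executes A3 (z = z + 2). Shared: x=3 y=5 z=7. PCs: A@3 B@1 C@1

Answer: x=3 y=5 z=7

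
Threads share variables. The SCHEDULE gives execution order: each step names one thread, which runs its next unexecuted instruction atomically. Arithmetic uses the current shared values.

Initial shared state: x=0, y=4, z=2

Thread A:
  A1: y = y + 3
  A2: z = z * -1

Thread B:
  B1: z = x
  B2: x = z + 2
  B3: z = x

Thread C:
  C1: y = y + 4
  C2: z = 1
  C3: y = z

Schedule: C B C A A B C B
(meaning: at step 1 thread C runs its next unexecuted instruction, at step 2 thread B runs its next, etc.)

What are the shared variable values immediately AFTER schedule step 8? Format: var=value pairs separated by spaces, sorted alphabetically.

Step 1: thread C executes C1 (y = y + 4). Shared: x=0 y=8 z=2. PCs: A@0 B@0 C@1
Step 2: thread B executes B1 (z = x). Shared: x=0 y=8 z=0. PCs: A@0 B@1 C@1
Step 3: thread C executes C2 (z = 1). Shared: x=0 y=8 z=1. PCs: A@0 B@1 C@2
Step 4: thread A executes A1 (y = y + 3). Shared: x=0 y=11 z=1. PCs: A@1 B@1 C@2
Step 5: thread A executes A2 (z = z * -1). Shared: x=0 y=11 z=-1. PCs: A@2 B@1 C@2
Step 6: thread B executes B2 (x = z + 2). Shared: x=1 y=11 z=-1. PCs: A@2 B@2 C@2
Step 7: thread C executes C3 (y = z). Shared: x=1 y=-1 z=-1. PCs: A@2 B@2 C@3
Step 8: thread B executes B3 (z = x). Shared: x=1 y=-1 z=1. PCs: A@2 B@3 C@3

Answer: x=1 y=-1 z=1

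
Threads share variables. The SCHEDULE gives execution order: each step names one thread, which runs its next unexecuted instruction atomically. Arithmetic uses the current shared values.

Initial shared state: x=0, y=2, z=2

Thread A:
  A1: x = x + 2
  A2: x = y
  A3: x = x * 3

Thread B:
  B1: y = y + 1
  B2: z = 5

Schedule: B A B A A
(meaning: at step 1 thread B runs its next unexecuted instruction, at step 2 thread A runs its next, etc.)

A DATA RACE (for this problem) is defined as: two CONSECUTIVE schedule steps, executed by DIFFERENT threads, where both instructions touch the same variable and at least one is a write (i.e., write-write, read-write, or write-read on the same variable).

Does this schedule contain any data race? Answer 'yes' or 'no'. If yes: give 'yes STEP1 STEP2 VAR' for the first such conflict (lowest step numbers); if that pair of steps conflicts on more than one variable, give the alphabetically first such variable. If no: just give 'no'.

Steps 1,2: B(r=y,w=y) vs A(r=x,w=x). No conflict.
Steps 2,3: A(r=x,w=x) vs B(r=-,w=z). No conflict.
Steps 3,4: B(r=-,w=z) vs A(r=y,w=x). No conflict.
Steps 4,5: same thread (A). No race.

Answer: no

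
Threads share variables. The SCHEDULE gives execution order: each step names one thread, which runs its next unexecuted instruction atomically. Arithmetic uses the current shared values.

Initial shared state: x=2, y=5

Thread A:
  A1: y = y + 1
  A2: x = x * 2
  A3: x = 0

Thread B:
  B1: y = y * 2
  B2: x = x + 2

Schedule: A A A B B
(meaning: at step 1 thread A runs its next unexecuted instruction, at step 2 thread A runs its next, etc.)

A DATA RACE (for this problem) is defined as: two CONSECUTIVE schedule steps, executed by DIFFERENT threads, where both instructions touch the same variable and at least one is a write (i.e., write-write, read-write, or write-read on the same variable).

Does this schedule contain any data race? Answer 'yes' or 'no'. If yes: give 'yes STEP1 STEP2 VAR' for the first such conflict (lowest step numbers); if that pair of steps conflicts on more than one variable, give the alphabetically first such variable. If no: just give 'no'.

Steps 1,2: same thread (A). No race.
Steps 2,3: same thread (A). No race.
Steps 3,4: A(r=-,w=x) vs B(r=y,w=y). No conflict.
Steps 4,5: same thread (B). No race.

Answer: no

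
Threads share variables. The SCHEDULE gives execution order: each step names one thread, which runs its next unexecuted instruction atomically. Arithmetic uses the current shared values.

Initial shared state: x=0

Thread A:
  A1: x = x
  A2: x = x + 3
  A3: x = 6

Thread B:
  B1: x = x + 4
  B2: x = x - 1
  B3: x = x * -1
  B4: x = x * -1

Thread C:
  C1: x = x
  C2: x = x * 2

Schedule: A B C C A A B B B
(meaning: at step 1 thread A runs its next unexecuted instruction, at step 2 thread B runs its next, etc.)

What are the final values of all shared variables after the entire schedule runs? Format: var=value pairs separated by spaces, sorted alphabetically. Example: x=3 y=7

Answer: x=5

Derivation:
Step 1: thread A executes A1 (x = x). Shared: x=0. PCs: A@1 B@0 C@0
Step 2: thread B executes B1 (x = x + 4). Shared: x=4. PCs: A@1 B@1 C@0
Step 3: thread C executes C1 (x = x). Shared: x=4. PCs: A@1 B@1 C@1
Step 4: thread C executes C2 (x = x * 2). Shared: x=8. PCs: A@1 B@1 C@2
Step 5: thread A executes A2 (x = x + 3). Shared: x=11. PCs: A@2 B@1 C@2
Step 6: thread A executes A3 (x = 6). Shared: x=6. PCs: A@3 B@1 C@2
Step 7: thread B executes B2 (x = x - 1). Shared: x=5. PCs: A@3 B@2 C@2
Step 8: thread B executes B3 (x = x * -1). Shared: x=-5. PCs: A@3 B@3 C@2
Step 9: thread B executes B4 (x = x * -1). Shared: x=5. PCs: A@3 B@4 C@2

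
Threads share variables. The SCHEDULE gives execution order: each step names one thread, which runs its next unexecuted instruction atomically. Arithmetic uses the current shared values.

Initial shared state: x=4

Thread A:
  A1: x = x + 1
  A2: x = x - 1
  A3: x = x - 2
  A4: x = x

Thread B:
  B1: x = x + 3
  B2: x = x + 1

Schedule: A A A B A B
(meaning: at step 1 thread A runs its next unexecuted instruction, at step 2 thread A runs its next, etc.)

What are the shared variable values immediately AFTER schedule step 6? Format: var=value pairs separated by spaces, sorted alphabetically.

Step 1: thread A executes A1 (x = x + 1). Shared: x=5. PCs: A@1 B@0
Step 2: thread A executes A2 (x = x - 1). Shared: x=4. PCs: A@2 B@0
Step 3: thread A executes A3 (x = x - 2). Shared: x=2. PCs: A@3 B@0
Step 4: thread B executes B1 (x = x + 3). Shared: x=5. PCs: A@3 B@1
Step 5: thread A executes A4 (x = x). Shared: x=5. PCs: A@4 B@1
Step 6: thread B executes B2 (x = x + 1). Shared: x=6. PCs: A@4 B@2

Answer: x=6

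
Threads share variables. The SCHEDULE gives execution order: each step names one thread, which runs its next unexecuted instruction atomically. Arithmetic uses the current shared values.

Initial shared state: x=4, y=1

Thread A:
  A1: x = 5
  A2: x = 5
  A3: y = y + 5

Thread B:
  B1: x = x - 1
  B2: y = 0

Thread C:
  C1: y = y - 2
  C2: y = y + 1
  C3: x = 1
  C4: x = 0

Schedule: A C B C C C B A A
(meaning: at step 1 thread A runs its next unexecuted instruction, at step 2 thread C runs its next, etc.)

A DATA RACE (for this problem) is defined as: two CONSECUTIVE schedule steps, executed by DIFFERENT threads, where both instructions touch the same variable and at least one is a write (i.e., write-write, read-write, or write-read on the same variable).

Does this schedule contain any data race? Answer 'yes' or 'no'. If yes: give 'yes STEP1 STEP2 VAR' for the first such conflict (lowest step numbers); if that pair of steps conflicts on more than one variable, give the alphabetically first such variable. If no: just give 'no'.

Steps 1,2: A(r=-,w=x) vs C(r=y,w=y). No conflict.
Steps 2,3: C(r=y,w=y) vs B(r=x,w=x). No conflict.
Steps 3,4: B(r=x,w=x) vs C(r=y,w=y). No conflict.
Steps 4,5: same thread (C). No race.
Steps 5,6: same thread (C). No race.
Steps 6,7: C(r=-,w=x) vs B(r=-,w=y). No conflict.
Steps 7,8: B(r=-,w=y) vs A(r=-,w=x). No conflict.
Steps 8,9: same thread (A). No race.

Answer: no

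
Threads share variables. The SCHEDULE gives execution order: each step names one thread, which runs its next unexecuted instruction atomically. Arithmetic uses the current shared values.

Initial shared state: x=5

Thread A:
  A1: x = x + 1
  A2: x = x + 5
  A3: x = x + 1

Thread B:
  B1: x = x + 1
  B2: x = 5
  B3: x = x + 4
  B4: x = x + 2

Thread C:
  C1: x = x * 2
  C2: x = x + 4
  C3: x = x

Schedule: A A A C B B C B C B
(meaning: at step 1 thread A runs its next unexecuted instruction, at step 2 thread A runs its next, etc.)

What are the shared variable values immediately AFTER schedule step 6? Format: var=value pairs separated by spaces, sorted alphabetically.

Answer: x=5

Derivation:
Step 1: thread A executes A1 (x = x + 1). Shared: x=6. PCs: A@1 B@0 C@0
Step 2: thread A executes A2 (x = x + 5). Shared: x=11. PCs: A@2 B@0 C@0
Step 3: thread A executes A3 (x = x + 1). Shared: x=12. PCs: A@3 B@0 C@0
Step 4: thread C executes C1 (x = x * 2). Shared: x=24. PCs: A@3 B@0 C@1
Step 5: thread B executes B1 (x = x + 1). Shared: x=25. PCs: A@3 B@1 C@1
Step 6: thread B executes B2 (x = 5). Shared: x=5. PCs: A@3 B@2 C@1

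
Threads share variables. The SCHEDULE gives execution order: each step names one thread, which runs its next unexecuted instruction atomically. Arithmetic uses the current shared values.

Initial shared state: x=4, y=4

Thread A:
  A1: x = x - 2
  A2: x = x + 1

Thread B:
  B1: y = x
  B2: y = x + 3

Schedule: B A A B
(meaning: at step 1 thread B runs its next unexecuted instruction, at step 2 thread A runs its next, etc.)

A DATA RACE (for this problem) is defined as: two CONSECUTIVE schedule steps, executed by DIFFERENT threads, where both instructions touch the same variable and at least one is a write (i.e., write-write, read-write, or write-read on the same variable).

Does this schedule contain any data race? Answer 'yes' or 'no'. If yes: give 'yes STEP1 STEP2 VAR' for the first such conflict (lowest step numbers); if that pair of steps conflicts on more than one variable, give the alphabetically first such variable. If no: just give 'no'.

Steps 1,2: B(y = x) vs A(x = x - 2). RACE on x (R-W).
Steps 2,3: same thread (A). No race.
Steps 3,4: A(x = x + 1) vs B(y = x + 3). RACE on x (W-R).
First conflict at steps 1,2.

Answer: yes 1 2 x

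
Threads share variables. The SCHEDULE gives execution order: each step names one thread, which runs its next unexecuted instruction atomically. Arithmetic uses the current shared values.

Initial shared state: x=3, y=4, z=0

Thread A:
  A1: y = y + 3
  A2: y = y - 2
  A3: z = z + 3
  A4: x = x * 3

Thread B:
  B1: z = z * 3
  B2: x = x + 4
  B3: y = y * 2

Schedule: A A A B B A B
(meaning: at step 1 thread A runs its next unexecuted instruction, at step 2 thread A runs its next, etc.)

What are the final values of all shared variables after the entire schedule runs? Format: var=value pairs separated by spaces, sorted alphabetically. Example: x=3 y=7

Step 1: thread A executes A1 (y = y + 3). Shared: x=3 y=7 z=0. PCs: A@1 B@0
Step 2: thread A executes A2 (y = y - 2). Shared: x=3 y=5 z=0. PCs: A@2 B@0
Step 3: thread A executes A3 (z = z + 3). Shared: x=3 y=5 z=3. PCs: A@3 B@0
Step 4: thread B executes B1 (z = z * 3). Shared: x=3 y=5 z=9. PCs: A@3 B@1
Step 5: thread B executes B2 (x = x + 4). Shared: x=7 y=5 z=9. PCs: A@3 B@2
Step 6: thread A executes A4 (x = x * 3). Shared: x=21 y=5 z=9. PCs: A@4 B@2
Step 7: thread B executes B3 (y = y * 2). Shared: x=21 y=10 z=9. PCs: A@4 B@3

Answer: x=21 y=10 z=9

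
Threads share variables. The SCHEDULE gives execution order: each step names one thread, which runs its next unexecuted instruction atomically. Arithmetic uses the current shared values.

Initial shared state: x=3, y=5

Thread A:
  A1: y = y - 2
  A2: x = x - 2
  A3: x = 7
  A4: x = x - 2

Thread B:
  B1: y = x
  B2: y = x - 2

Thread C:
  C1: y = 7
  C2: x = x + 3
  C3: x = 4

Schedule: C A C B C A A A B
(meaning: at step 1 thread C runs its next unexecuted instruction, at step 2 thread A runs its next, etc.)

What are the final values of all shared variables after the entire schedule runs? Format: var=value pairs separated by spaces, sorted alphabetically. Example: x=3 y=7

Step 1: thread C executes C1 (y = 7). Shared: x=3 y=7. PCs: A@0 B@0 C@1
Step 2: thread A executes A1 (y = y - 2). Shared: x=3 y=5. PCs: A@1 B@0 C@1
Step 3: thread C executes C2 (x = x + 3). Shared: x=6 y=5. PCs: A@1 B@0 C@2
Step 4: thread B executes B1 (y = x). Shared: x=6 y=6. PCs: A@1 B@1 C@2
Step 5: thread C executes C3 (x = 4). Shared: x=4 y=6. PCs: A@1 B@1 C@3
Step 6: thread A executes A2 (x = x - 2). Shared: x=2 y=6. PCs: A@2 B@1 C@3
Step 7: thread A executes A3 (x = 7). Shared: x=7 y=6. PCs: A@3 B@1 C@3
Step 8: thread A executes A4 (x = x - 2). Shared: x=5 y=6. PCs: A@4 B@1 C@3
Step 9: thread B executes B2 (y = x - 2). Shared: x=5 y=3. PCs: A@4 B@2 C@3

Answer: x=5 y=3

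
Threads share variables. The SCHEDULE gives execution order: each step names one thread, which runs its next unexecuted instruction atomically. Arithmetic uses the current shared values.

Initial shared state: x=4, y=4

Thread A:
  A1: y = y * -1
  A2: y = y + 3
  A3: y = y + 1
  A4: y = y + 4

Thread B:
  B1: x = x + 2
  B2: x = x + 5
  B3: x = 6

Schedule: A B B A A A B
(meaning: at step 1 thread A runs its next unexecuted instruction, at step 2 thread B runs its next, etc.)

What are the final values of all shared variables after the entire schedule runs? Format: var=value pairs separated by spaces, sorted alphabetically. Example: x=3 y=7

Step 1: thread A executes A1 (y = y * -1). Shared: x=4 y=-4. PCs: A@1 B@0
Step 2: thread B executes B1 (x = x + 2). Shared: x=6 y=-4. PCs: A@1 B@1
Step 3: thread B executes B2 (x = x + 5). Shared: x=11 y=-4. PCs: A@1 B@2
Step 4: thread A executes A2 (y = y + 3). Shared: x=11 y=-1. PCs: A@2 B@2
Step 5: thread A executes A3 (y = y + 1). Shared: x=11 y=0. PCs: A@3 B@2
Step 6: thread A executes A4 (y = y + 4). Shared: x=11 y=4. PCs: A@4 B@2
Step 7: thread B executes B3 (x = 6). Shared: x=6 y=4. PCs: A@4 B@3

Answer: x=6 y=4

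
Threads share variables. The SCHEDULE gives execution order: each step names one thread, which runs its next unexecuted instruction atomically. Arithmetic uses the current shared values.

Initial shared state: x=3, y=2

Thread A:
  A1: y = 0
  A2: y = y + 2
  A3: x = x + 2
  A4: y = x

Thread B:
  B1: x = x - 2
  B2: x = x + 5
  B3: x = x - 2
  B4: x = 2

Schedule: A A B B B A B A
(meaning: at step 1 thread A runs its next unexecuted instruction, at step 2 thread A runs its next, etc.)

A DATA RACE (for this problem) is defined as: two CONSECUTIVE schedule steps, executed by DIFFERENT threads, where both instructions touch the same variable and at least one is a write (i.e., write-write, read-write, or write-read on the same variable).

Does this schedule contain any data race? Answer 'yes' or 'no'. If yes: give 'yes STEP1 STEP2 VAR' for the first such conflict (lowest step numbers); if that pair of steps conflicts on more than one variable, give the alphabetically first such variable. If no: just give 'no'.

Answer: yes 5 6 x

Derivation:
Steps 1,2: same thread (A). No race.
Steps 2,3: A(r=y,w=y) vs B(r=x,w=x). No conflict.
Steps 3,4: same thread (B). No race.
Steps 4,5: same thread (B). No race.
Steps 5,6: B(x = x - 2) vs A(x = x + 2). RACE on x (W-W).
Steps 6,7: A(x = x + 2) vs B(x = 2). RACE on x (W-W).
Steps 7,8: B(x = 2) vs A(y = x). RACE on x (W-R).
First conflict at steps 5,6.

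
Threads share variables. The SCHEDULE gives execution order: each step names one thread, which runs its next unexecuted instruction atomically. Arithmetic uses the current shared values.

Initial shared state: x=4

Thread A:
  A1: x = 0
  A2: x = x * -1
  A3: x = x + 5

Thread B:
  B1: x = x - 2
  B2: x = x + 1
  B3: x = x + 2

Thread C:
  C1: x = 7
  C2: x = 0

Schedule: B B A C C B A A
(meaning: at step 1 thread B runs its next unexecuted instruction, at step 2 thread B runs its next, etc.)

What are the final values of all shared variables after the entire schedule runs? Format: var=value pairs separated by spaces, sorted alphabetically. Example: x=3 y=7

Step 1: thread B executes B1 (x = x - 2). Shared: x=2. PCs: A@0 B@1 C@0
Step 2: thread B executes B2 (x = x + 1). Shared: x=3. PCs: A@0 B@2 C@0
Step 3: thread A executes A1 (x = 0). Shared: x=0. PCs: A@1 B@2 C@0
Step 4: thread C executes C1 (x = 7). Shared: x=7. PCs: A@1 B@2 C@1
Step 5: thread C executes C2 (x = 0). Shared: x=0. PCs: A@1 B@2 C@2
Step 6: thread B executes B3 (x = x + 2). Shared: x=2. PCs: A@1 B@3 C@2
Step 7: thread A executes A2 (x = x * -1). Shared: x=-2. PCs: A@2 B@3 C@2
Step 8: thread A executes A3 (x = x + 5). Shared: x=3. PCs: A@3 B@3 C@2

Answer: x=3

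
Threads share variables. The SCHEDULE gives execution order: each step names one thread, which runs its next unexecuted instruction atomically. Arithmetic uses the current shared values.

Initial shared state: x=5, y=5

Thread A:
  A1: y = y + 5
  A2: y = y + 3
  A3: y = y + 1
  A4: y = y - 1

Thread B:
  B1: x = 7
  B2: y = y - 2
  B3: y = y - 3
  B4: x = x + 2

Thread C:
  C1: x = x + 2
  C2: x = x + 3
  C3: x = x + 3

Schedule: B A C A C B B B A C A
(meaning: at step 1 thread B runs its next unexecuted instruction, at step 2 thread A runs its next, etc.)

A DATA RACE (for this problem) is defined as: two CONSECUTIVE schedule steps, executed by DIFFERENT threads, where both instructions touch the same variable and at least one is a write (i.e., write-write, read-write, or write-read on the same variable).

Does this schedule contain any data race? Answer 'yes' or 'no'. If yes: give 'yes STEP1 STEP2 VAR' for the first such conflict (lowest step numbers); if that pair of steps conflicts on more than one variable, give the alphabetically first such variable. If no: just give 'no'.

Steps 1,2: B(r=-,w=x) vs A(r=y,w=y). No conflict.
Steps 2,3: A(r=y,w=y) vs C(r=x,w=x). No conflict.
Steps 3,4: C(r=x,w=x) vs A(r=y,w=y). No conflict.
Steps 4,5: A(r=y,w=y) vs C(r=x,w=x). No conflict.
Steps 5,6: C(r=x,w=x) vs B(r=y,w=y). No conflict.
Steps 6,7: same thread (B). No race.
Steps 7,8: same thread (B). No race.
Steps 8,9: B(r=x,w=x) vs A(r=y,w=y). No conflict.
Steps 9,10: A(r=y,w=y) vs C(r=x,w=x). No conflict.
Steps 10,11: C(r=x,w=x) vs A(r=y,w=y). No conflict.

Answer: no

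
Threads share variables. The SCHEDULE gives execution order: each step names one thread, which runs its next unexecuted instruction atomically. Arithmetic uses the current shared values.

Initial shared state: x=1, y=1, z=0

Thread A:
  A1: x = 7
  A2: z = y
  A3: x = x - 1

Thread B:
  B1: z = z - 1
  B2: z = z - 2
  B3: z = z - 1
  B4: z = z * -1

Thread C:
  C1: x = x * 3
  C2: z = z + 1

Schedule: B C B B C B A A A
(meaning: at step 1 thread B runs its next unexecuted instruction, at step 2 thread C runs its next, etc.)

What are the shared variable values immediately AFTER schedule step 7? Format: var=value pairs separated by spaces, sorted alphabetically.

Answer: x=7 y=1 z=3

Derivation:
Step 1: thread B executes B1 (z = z - 1). Shared: x=1 y=1 z=-1. PCs: A@0 B@1 C@0
Step 2: thread C executes C1 (x = x * 3). Shared: x=3 y=1 z=-1. PCs: A@0 B@1 C@1
Step 3: thread B executes B2 (z = z - 2). Shared: x=3 y=1 z=-3. PCs: A@0 B@2 C@1
Step 4: thread B executes B3 (z = z - 1). Shared: x=3 y=1 z=-4. PCs: A@0 B@3 C@1
Step 5: thread C executes C2 (z = z + 1). Shared: x=3 y=1 z=-3. PCs: A@0 B@3 C@2
Step 6: thread B executes B4 (z = z * -1). Shared: x=3 y=1 z=3. PCs: A@0 B@4 C@2
Step 7: thread A executes A1 (x = 7). Shared: x=7 y=1 z=3. PCs: A@1 B@4 C@2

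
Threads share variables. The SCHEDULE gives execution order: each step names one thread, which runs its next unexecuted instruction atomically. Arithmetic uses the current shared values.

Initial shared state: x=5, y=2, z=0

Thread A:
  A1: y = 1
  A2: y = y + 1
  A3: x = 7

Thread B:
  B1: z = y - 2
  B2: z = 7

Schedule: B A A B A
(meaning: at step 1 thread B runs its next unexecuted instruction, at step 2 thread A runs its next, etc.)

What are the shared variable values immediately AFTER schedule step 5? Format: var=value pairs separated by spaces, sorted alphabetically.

Answer: x=7 y=2 z=7

Derivation:
Step 1: thread B executes B1 (z = y - 2). Shared: x=5 y=2 z=0. PCs: A@0 B@1
Step 2: thread A executes A1 (y = 1). Shared: x=5 y=1 z=0. PCs: A@1 B@1
Step 3: thread A executes A2 (y = y + 1). Shared: x=5 y=2 z=0. PCs: A@2 B@1
Step 4: thread B executes B2 (z = 7). Shared: x=5 y=2 z=7. PCs: A@2 B@2
Step 5: thread A executes A3 (x = 7). Shared: x=7 y=2 z=7. PCs: A@3 B@2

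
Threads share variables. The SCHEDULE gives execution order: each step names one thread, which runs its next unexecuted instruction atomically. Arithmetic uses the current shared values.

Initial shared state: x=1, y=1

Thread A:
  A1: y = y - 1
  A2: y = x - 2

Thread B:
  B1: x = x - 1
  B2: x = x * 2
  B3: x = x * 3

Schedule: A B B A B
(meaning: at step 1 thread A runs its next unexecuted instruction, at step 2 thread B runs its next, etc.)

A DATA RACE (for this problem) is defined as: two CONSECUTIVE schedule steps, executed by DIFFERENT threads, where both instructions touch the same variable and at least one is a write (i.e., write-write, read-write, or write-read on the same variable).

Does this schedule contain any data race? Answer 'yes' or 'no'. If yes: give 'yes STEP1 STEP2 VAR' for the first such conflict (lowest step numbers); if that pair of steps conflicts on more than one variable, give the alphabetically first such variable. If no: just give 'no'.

Answer: yes 3 4 x

Derivation:
Steps 1,2: A(r=y,w=y) vs B(r=x,w=x). No conflict.
Steps 2,3: same thread (B). No race.
Steps 3,4: B(x = x * 2) vs A(y = x - 2). RACE on x (W-R).
Steps 4,5: A(y = x - 2) vs B(x = x * 3). RACE on x (R-W).
First conflict at steps 3,4.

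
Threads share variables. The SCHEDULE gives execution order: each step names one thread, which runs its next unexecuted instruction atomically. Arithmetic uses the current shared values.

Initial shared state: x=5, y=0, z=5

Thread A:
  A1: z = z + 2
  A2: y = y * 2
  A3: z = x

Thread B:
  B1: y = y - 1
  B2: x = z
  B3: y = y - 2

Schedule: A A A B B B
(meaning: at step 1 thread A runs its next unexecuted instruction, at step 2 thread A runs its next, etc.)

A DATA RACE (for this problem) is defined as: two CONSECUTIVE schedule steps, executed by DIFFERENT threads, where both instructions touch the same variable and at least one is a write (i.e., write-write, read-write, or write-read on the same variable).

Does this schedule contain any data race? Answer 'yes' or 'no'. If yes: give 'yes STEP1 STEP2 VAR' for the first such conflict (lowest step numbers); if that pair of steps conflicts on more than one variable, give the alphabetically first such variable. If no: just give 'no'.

Answer: no

Derivation:
Steps 1,2: same thread (A). No race.
Steps 2,3: same thread (A). No race.
Steps 3,4: A(r=x,w=z) vs B(r=y,w=y). No conflict.
Steps 4,5: same thread (B). No race.
Steps 5,6: same thread (B). No race.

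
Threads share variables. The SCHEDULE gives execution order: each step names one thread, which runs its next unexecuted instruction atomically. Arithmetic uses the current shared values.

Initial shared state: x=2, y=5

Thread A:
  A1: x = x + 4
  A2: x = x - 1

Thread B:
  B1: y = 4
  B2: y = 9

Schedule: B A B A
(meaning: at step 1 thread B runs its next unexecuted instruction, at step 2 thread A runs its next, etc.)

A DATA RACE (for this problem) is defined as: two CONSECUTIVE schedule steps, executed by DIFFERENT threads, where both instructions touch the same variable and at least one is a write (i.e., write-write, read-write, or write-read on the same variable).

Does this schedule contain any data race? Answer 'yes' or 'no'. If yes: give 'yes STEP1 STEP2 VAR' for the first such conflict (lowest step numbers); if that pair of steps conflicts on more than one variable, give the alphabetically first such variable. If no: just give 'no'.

Steps 1,2: B(r=-,w=y) vs A(r=x,w=x). No conflict.
Steps 2,3: A(r=x,w=x) vs B(r=-,w=y). No conflict.
Steps 3,4: B(r=-,w=y) vs A(r=x,w=x). No conflict.

Answer: no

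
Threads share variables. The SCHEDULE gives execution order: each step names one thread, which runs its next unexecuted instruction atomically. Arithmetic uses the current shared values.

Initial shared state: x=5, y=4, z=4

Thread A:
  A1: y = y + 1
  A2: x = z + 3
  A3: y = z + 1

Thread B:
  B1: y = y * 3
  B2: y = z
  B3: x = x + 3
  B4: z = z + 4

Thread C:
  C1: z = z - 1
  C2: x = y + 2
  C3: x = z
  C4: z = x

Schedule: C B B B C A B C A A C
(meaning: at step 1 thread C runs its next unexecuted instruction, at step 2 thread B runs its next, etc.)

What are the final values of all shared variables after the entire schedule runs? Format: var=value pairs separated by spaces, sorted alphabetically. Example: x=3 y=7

Answer: x=10 y=8 z=10

Derivation:
Step 1: thread C executes C1 (z = z - 1). Shared: x=5 y=4 z=3. PCs: A@0 B@0 C@1
Step 2: thread B executes B1 (y = y * 3). Shared: x=5 y=12 z=3. PCs: A@0 B@1 C@1
Step 3: thread B executes B2 (y = z). Shared: x=5 y=3 z=3. PCs: A@0 B@2 C@1
Step 4: thread B executes B3 (x = x + 3). Shared: x=8 y=3 z=3. PCs: A@0 B@3 C@1
Step 5: thread C executes C2 (x = y + 2). Shared: x=5 y=3 z=3. PCs: A@0 B@3 C@2
Step 6: thread A executes A1 (y = y + 1). Shared: x=5 y=4 z=3. PCs: A@1 B@3 C@2
Step 7: thread B executes B4 (z = z + 4). Shared: x=5 y=4 z=7. PCs: A@1 B@4 C@2
Step 8: thread C executes C3 (x = z). Shared: x=7 y=4 z=7. PCs: A@1 B@4 C@3
Step 9: thread A executes A2 (x = z + 3). Shared: x=10 y=4 z=7. PCs: A@2 B@4 C@3
Step 10: thread A executes A3 (y = z + 1). Shared: x=10 y=8 z=7. PCs: A@3 B@4 C@3
Step 11: thread C executes C4 (z = x). Shared: x=10 y=8 z=10. PCs: A@3 B@4 C@4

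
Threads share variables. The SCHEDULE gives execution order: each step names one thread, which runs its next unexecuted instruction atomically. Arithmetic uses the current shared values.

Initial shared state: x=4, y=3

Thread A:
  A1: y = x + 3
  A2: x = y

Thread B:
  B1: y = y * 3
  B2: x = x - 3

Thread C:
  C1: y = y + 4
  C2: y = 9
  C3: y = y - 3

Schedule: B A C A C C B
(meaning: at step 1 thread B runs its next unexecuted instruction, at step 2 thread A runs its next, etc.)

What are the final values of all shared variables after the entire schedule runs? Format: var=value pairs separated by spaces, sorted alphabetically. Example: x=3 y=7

Answer: x=8 y=6

Derivation:
Step 1: thread B executes B1 (y = y * 3). Shared: x=4 y=9. PCs: A@0 B@1 C@0
Step 2: thread A executes A1 (y = x + 3). Shared: x=4 y=7. PCs: A@1 B@1 C@0
Step 3: thread C executes C1 (y = y + 4). Shared: x=4 y=11. PCs: A@1 B@1 C@1
Step 4: thread A executes A2 (x = y). Shared: x=11 y=11. PCs: A@2 B@1 C@1
Step 5: thread C executes C2 (y = 9). Shared: x=11 y=9. PCs: A@2 B@1 C@2
Step 6: thread C executes C3 (y = y - 3). Shared: x=11 y=6. PCs: A@2 B@1 C@3
Step 7: thread B executes B2 (x = x - 3). Shared: x=8 y=6. PCs: A@2 B@2 C@3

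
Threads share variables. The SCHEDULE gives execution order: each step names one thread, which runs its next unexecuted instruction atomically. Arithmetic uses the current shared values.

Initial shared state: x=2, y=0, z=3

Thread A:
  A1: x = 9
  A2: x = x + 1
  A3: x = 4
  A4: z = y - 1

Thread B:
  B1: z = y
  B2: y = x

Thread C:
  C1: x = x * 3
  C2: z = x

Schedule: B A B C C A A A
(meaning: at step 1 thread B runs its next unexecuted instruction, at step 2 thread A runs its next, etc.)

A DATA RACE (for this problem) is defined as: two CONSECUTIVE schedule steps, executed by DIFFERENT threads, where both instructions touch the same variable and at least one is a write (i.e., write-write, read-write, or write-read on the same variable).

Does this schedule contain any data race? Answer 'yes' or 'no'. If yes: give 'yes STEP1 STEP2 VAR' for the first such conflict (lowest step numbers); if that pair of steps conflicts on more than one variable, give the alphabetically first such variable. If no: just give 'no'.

Answer: yes 2 3 x

Derivation:
Steps 1,2: B(r=y,w=z) vs A(r=-,w=x). No conflict.
Steps 2,3: A(x = 9) vs B(y = x). RACE on x (W-R).
Steps 3,4: B(y = x) vs C(x = x * 3). RACE on x (R-W).
Steps 4,5: same thread (C). No race.
Steps 5,6: C(z = x) vs A(x = x + 1). RACE on x (R-W).
Steps 6,7: same thread (A). No race.
Steps 7,8: same thread (A). No race.
First conflict at steps 2,3.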